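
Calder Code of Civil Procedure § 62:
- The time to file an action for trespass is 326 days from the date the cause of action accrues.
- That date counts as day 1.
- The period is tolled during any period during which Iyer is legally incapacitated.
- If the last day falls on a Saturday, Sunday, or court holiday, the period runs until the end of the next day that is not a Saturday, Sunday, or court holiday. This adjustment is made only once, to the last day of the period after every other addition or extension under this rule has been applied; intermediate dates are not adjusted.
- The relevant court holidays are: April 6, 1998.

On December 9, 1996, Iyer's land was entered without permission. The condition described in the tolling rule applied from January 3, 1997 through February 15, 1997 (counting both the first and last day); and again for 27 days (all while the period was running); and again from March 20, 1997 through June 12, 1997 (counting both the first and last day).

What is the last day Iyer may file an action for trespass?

April 7, 1998

Counting December 9, 1996 as day 1, day 326 is October 30, 1997.
From January 3, 1997 through February 15, 1997 inclusive is 44 days; tolling adds 44 days: October 30, 1997 + 44 days = December 13, 1997.
Tolling adds 27 days: December 13, 1997 + 27 days = January 9, 1998.
From March 20, 1997 through June 12, 1997 inclusive is 85 days; tolling adds 85 days: January 9, 1998 + 85 days = April 4, 1998.
April 4, 1998 is Saturday; April 5, 1998 is Sunday; April 6, 1998 is a listed holiday. The next qualifying day is April 7, 1998.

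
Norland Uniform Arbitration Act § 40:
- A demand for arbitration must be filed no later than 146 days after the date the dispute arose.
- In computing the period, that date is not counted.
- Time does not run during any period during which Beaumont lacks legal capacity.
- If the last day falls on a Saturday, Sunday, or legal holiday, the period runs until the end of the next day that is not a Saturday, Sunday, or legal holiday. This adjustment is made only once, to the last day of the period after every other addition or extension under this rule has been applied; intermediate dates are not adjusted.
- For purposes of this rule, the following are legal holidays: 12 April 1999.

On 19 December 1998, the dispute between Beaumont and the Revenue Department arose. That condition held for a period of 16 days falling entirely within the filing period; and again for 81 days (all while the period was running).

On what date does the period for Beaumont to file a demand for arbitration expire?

146 days after 19 December 1998 is May 14, 1999.
Tolling adds 16 days: May 14, 1999 + 16 days = May 30, 1999.
Tolling adds 81 days: May 30, 1999 + 81 days = August 19, 1999.
August 19, 1999 is a Thursday and not a legal holiday, so no extension applies.

August 19, 1999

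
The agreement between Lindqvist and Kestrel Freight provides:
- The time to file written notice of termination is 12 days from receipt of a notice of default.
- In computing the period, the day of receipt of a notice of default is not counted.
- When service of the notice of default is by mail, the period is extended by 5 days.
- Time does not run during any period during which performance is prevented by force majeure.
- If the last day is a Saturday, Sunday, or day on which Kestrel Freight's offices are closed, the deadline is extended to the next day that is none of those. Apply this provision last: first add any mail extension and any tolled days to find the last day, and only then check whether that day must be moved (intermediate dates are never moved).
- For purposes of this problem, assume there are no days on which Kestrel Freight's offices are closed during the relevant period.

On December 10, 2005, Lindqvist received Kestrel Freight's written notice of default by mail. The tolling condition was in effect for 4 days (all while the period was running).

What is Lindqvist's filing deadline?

12 days after December 10, 2005 is December 22, 2005.
Service was by mail, adding 5 days: December 22, 2005 + 5 days = December 27, 2005.
Tolling adds 4 days: December 27, 2005 + 4 days = December 31, 2005.
December 31, 2005 is Saturday; January 1, 2006 is Sunday. The next qualifying day is January 2, 2006.

January 2, 2006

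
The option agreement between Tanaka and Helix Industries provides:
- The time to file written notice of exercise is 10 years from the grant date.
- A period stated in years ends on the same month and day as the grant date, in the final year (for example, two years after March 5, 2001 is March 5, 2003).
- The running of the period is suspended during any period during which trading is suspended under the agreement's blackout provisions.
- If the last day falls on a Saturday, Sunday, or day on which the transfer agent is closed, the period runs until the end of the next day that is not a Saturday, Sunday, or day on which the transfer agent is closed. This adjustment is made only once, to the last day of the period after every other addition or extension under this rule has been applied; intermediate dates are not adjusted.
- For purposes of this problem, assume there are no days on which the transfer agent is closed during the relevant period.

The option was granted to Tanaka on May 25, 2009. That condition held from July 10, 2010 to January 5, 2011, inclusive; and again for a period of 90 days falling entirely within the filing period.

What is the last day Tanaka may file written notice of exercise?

10 years after May 25, 2009 is May 25, 2019.
From July 10, 2010 through January 5, 2011 inclusive is 180 days; tolling adds 180 days: May 25, 2019 + 180 days = November 21, 2019.
Tolling adds 90 days: November 21, 2019 + 90 days = February 19, 2020.
February 19, 2020 is a Wednesday and not a day on which the transfer agent is closed, so no extension applies.

February 19, 2020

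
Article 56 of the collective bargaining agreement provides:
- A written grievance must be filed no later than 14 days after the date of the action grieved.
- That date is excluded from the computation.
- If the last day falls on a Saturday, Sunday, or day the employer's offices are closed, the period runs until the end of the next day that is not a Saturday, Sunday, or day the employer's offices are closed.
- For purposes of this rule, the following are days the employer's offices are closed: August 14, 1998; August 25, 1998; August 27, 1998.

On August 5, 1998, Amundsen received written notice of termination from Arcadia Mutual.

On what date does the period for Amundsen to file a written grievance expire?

14 days after August 5, 1998 is August 19, 1998.
August 19, 1998 is a Wednesday and not a day the employer's offices are closed, so no extension applies.

August 19, 1998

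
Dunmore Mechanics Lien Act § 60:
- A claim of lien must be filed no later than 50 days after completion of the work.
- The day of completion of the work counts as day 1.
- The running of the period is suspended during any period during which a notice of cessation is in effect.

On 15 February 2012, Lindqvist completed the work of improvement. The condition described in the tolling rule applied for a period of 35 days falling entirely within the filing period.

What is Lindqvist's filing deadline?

Counting 15 February 2012 as day 1, day 50 is April 4, 2012.
Tolling adds 35 days: April 4, 2012 + 35 days = May 9, 2012.

May 9, 2012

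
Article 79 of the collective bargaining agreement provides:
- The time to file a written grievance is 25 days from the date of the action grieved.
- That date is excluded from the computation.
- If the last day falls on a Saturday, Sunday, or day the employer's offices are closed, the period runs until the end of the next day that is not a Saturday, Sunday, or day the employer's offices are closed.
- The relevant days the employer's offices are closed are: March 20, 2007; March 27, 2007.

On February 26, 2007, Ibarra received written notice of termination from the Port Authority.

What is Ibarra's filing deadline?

25 days after February 26, 2007 is March 23, 2007.
March 23, 2007 is a Friday and not a day the employer's offices are closed, so no extension applies.

March 23, 2007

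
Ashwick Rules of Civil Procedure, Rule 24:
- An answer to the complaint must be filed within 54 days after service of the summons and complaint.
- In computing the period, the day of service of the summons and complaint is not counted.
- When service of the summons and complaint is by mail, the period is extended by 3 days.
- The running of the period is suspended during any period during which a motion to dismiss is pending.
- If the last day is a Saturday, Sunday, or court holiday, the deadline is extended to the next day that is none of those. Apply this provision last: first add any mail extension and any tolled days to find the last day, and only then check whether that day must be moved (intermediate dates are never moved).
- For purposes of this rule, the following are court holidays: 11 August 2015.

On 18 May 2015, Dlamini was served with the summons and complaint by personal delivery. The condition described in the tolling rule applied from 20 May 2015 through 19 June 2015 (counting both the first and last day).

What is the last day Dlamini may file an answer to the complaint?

August 12, 2015

54 days after 18 May 2015 is July 11, 2015.
Service was not by mail, so no mail extension applies.
From May 20, 2015 through June 19, 2015 inclusive is 31 days; tolling adds 31 days: July 11, 2015 + 31 days = August 11, 2015.
August 11, 2015 is a listed holiday. The next qualifying day is August 12, 2015.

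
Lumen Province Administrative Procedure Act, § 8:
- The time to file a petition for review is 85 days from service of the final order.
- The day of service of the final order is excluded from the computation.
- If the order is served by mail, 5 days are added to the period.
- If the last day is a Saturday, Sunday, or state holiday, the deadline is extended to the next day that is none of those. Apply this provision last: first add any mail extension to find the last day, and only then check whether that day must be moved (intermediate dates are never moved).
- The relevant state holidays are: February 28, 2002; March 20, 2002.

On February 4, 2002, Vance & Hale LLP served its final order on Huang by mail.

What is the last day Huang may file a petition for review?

May 6, 2002

85 days after February 4, 2002 is April 30, 2002.
Service was by mail, adding 5 days: April 30, 2002 + 5 days = May 5, 2002.
May 5, 2002 is Sunday. The next qualifying day is May 6, 2002.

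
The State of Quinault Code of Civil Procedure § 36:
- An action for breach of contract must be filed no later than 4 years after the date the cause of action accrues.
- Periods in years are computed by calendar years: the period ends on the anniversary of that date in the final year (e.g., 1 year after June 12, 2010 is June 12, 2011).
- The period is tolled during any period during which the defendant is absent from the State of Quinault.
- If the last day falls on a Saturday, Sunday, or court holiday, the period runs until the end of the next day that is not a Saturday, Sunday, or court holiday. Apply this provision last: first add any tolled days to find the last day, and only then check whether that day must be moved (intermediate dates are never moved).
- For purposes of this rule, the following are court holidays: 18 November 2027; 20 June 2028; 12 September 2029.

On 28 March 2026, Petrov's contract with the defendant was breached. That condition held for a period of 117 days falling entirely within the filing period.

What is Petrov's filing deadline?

4 years after 28 March 2026 is March 28, 2030.
Tolling adds 117 days: March 28, 2030 + 117 days = July 23, 2030.
July 23, 2030 is a Tuesday and not a court holiday, so no extension applies.

July 23, 2030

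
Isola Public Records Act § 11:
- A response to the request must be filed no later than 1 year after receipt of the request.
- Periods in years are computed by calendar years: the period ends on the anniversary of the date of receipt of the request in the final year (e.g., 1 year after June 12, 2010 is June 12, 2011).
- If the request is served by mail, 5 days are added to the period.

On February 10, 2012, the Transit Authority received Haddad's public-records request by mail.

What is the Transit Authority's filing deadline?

1 year after February 10, 2012 is February 10, 2013.
Service was by mail, adding 5 days: February 10, 2013 + 5 days = February 15, 2013.

February 15, 2013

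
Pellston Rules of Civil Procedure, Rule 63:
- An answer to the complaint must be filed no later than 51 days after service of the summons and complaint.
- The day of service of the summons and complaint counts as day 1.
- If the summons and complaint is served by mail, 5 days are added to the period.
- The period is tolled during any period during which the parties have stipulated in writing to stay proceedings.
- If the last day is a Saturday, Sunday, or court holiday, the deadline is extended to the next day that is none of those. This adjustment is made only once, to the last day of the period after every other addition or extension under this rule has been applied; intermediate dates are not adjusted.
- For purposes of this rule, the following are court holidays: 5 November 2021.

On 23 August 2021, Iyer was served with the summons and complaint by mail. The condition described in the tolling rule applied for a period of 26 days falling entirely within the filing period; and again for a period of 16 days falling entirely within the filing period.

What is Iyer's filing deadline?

November 29, 2021

Counting 23 August 2021 as day 1, day 51 is October 12, 2021.
Service was by mail, adding 5 days: October 12, 2021 + 5 days = October 17, 2021.
Tolling adds 26 days: October 17, 2021 + 26 days = November 12, 2021.
Tolling adds 16 days: November 12, 2021 + 16 days = November 28, 2021.
November 28, 2021 is Sunday. The next qualifying day is November 29, 2021.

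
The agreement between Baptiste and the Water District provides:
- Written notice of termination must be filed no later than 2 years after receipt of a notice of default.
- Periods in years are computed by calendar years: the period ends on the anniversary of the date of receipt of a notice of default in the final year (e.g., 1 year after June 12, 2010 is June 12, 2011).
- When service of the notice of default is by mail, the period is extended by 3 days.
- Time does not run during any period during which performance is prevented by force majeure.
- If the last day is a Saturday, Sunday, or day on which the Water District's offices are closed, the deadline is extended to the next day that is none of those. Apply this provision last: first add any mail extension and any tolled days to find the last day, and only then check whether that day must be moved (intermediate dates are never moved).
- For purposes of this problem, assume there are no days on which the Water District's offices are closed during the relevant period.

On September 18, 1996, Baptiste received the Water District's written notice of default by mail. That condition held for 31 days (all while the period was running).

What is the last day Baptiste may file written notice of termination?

2 years after September 18, 1996 is September 18, 1998.
Service was by mail, adding 3 days: September 18, 1998 + 3 days = September 21, 1998.
Tolling adds 31 days: September 21, 1998 + 31 days = October 22, 1998.
October 22, 1998 is a Thursday and not a day on which the Water District's offices are closed, so no extension applies.

October 22, 1998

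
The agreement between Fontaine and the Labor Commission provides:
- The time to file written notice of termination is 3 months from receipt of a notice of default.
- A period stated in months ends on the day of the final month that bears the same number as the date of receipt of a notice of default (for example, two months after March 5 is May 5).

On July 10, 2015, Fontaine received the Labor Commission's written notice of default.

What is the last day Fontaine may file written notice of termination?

October 10, 2015

3 months after July 10, 2015 is October 10, 2015.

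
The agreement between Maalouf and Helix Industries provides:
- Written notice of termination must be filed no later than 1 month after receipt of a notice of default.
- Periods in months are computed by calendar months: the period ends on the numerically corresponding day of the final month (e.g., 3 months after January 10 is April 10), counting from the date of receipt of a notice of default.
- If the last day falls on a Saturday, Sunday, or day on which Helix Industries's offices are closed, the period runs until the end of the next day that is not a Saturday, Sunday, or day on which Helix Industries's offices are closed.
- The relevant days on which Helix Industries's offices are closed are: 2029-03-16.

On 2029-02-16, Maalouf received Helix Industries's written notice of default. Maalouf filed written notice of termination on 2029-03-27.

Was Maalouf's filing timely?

1 month after 2029-02-16 is March 16, 2029.
March 16, 2029 is a listed holiday; March 17, 2029 is Saturday; March 18, 2029 is Sunday. The next qualifying day is March 19, 2029.
The deadline is March 19, 2029; the filing on March 27, 2029 is after that date.

No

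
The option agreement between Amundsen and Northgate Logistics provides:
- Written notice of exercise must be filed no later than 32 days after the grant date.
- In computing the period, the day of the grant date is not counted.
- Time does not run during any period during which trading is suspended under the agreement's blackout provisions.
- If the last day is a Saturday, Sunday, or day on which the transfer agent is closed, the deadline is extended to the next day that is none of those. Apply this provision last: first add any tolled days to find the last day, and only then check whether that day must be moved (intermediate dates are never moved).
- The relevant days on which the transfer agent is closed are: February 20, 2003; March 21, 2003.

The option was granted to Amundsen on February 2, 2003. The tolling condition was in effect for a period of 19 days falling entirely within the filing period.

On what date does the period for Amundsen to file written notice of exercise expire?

March 25, 2003

32 days after February 2, 2003 is March 6, 2003.
Tolling adds 19 days: March 6, 2003 + 19 days = March 25, 2003.
March 25, 2003 is a Tuesday and not a day on which the transfer agent is closed, so no extension applies.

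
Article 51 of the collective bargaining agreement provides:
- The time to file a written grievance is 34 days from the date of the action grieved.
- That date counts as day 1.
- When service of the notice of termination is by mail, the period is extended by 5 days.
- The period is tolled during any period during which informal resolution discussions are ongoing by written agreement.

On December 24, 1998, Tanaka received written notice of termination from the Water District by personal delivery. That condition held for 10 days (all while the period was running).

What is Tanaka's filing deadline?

February 5, 1999

Counting December 24, 1998 as day 1, day 34 is January 26, 1999.
Service was not by mail, so no mail extension applies.
Tolling adds 10 days: January 26, 1999 + 10 days = February 5, 1999.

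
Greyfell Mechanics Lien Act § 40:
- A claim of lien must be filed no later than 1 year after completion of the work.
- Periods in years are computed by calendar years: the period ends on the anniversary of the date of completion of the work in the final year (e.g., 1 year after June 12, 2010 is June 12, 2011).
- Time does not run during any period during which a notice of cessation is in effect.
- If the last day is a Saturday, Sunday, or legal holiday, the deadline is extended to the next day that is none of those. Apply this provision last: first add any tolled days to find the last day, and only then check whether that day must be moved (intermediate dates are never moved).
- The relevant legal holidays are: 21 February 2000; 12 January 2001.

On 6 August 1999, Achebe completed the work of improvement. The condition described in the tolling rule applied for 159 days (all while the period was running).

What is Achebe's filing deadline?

1 year after 6 August 1999 is August 6, 2000.
Tolling adds 159 days: August 6, 2000 + 159 days = January 12, 2001.
January 12, 2001 is a listed holiday; January 13, 2001 is Saturday; January 14, 2001 is Sunday. The next qualifying day is January 15, 2001.

January 15, 2001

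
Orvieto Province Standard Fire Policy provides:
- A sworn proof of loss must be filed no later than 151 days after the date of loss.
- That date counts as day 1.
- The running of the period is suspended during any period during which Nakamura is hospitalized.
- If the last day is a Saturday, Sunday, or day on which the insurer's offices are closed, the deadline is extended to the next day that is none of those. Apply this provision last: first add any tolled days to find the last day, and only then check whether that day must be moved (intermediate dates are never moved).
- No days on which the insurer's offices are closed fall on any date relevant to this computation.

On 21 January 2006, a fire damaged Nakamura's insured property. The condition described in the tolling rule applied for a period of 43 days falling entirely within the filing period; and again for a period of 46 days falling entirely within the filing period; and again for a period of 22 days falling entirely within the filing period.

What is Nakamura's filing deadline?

October 9, 2006

Counting 21 January 2006 as day 1, day 151 is June 20, 2006.
Tolling adds 43 days: June 20, 2006 + 43 days = August 2, 2006.
Tolling adds 46 days: August 2, 2006 + 46 days = September 17, 2006.
Tolling adds 22 days: September 17, 2006 + 22 days = October 9, 2006.
October 9, 2006 is a Monday and not a day on which the insurer's offices are closed, so no extension applies.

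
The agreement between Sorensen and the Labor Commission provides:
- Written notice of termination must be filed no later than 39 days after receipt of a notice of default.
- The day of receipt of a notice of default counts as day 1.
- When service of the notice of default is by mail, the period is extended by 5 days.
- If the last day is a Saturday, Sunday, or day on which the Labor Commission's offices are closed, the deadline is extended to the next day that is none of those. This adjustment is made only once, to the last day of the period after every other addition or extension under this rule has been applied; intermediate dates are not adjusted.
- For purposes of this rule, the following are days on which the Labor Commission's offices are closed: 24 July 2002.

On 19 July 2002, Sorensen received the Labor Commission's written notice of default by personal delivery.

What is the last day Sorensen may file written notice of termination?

August 26, 2002

Counting 19 July 2002 as day 1, day 39 is August 26, 2002.
Service was not by mail, so no mail extension applies.
August 26, 2002 is a Monday and not a day on which the Labor Commission's offices are closed, so no extension applies.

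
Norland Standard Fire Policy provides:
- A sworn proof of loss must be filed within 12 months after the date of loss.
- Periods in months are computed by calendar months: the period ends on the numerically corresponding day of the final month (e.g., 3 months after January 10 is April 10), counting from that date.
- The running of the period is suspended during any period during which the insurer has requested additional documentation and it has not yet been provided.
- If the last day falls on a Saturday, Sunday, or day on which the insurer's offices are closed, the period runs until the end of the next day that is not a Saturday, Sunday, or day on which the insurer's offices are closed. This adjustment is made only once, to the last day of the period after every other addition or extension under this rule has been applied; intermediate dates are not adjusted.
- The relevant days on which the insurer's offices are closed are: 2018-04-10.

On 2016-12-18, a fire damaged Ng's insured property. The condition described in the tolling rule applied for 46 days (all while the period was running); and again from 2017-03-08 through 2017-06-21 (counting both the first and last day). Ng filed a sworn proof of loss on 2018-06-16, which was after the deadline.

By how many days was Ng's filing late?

12 months after 2016-12-18 is December 18, 2017.
Tolling adds 46 days: December 18, 2017 + 46 days = February 2, 2018.
From March 8, 2017 through June 21, 2017 inclusive is 106 days; tolling adds 106 days: February 2, 2018 + 106 days = May 19, 2018.
May 19, 2018 is Saturday; May 20, 2018 is Sunday. The next qualifying day is May 21, 2018.
The deadline is May 21, 2018; from May 21, 2018 to June 16, 2018 is 26 days.

26 days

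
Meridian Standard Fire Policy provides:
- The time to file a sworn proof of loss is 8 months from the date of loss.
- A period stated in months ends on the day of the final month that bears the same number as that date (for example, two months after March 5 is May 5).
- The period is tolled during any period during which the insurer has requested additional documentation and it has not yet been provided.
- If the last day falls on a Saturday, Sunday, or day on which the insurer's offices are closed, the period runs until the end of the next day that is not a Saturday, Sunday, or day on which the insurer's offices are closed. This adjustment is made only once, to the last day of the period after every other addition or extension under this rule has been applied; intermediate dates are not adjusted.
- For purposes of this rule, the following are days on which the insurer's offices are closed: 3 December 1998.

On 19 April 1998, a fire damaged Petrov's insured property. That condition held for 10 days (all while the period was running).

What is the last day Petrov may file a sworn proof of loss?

8 months after 19 April 1998 is December 19, 1998.
Tolling adds 10 days: December 19, 1998 + 10 days = December 29, 1998.
December 29, 1998 is a Tuesday and not a day on which the insurer's offices are closed, so no extension applies.

December 29, 1998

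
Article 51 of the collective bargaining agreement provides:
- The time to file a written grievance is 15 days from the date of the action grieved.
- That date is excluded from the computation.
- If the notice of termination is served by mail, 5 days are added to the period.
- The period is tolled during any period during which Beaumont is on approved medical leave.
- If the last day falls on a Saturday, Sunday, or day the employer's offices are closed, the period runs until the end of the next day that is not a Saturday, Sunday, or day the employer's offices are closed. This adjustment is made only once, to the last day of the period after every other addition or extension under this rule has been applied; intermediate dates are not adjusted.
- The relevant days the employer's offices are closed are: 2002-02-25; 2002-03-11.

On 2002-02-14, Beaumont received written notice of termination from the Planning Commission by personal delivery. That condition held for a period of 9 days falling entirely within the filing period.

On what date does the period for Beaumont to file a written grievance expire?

March 12, 2002

15 days after 2002-02-14 is March 1, 2002.
Service was not by mail, so no mail extension applies.
Tolling adds 9 days: March 1, 2002 + 9 days = March 10, 2002.
March 10, 2002 is Sunday; March 11, 2002 is a listed holiday. The next qualifying day is March 12, 2002.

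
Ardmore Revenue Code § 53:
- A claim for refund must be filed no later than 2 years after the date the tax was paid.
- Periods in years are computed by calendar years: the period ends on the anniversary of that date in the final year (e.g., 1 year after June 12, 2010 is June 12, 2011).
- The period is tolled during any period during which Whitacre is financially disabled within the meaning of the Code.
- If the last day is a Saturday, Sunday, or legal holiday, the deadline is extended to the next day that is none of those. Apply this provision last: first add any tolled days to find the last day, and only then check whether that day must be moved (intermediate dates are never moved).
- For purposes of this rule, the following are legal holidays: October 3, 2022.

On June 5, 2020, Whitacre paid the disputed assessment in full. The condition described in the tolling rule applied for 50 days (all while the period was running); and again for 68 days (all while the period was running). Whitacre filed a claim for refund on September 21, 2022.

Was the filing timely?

Yes

2 years after June 5, 2020 is June 5, 2022.
Tolling adds 50 days: June 5, 2022 + 50 days = July 25, 2022.
Tolling adds 68 days: July 25, 2022 + 68 days = October 1, 2022.
October 1, 2022 is Saturday; October 2, 2022 is Sunday; October 3, 2022 is a listed holiday. The next qualifying day is October 4, 2022.
The deadline is October 4, 2022; the filing on September 21, 2022 is on or before that date.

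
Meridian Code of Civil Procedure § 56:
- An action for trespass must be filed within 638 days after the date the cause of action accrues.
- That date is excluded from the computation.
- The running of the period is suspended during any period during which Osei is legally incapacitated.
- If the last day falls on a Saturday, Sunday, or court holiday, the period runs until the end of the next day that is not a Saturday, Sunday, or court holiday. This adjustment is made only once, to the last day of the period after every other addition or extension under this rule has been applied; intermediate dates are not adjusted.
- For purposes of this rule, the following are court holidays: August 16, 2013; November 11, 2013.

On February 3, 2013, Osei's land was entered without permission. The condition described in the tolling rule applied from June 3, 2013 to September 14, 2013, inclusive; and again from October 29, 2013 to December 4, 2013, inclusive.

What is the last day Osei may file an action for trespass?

March 24, 2015

638 days after February 3, 2013 is November 3, 2014.
From June 3, 2013 through September 14, 2013 inclusive is 104 days; tolling adds 104 days: November 3, 2014 + 104 days = February 15, 2015.
From October 29, 2013 through December 4, 2013 inclusive is 37 days; tolling adds 37 days: February 15, 2015 + 37 days = March 24, 2015.
March 24, 2015 is a Tuesday and not a court holiday, so no extension applies.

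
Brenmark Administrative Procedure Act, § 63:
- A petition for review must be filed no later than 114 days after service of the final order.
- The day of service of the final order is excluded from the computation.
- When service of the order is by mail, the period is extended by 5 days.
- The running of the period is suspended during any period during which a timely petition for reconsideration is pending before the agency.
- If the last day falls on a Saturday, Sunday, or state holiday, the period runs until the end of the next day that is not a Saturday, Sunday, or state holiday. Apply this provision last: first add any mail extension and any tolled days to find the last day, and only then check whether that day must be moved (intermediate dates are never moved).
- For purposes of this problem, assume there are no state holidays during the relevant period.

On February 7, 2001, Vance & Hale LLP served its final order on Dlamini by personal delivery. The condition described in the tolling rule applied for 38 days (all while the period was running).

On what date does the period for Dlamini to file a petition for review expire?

114 days after February 7, 2001 is June 1, 2001.
Service was not by mail, so no mail extension applies.
Tolling adds 38 days: June 1, 2001 + 38 days = July 9, 2001.
July 9, 2001 is a Monday and not a state holiday, so no extension applies.

July 9, 2001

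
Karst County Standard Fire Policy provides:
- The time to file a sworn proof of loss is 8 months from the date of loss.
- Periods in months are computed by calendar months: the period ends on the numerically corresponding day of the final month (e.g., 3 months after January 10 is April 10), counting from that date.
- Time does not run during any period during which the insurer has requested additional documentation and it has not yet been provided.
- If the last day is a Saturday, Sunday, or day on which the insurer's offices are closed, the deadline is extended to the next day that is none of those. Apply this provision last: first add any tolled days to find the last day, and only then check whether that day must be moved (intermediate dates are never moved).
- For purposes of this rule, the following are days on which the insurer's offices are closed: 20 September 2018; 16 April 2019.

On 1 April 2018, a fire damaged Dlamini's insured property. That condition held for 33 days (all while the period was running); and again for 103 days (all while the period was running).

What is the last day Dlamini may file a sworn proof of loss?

8 months after 1 April 2018 is December 1, 2018.
Tolling adds 33 days: December 1, 2018 + 33 days = January 3, 2019.
Tolling adds 103 days: January 3, 2019 + 103 days = April 16, 2019.
April 16, 2019 is a listed holiday. The next qualifying day is April 17, 2019.

April 17, 2019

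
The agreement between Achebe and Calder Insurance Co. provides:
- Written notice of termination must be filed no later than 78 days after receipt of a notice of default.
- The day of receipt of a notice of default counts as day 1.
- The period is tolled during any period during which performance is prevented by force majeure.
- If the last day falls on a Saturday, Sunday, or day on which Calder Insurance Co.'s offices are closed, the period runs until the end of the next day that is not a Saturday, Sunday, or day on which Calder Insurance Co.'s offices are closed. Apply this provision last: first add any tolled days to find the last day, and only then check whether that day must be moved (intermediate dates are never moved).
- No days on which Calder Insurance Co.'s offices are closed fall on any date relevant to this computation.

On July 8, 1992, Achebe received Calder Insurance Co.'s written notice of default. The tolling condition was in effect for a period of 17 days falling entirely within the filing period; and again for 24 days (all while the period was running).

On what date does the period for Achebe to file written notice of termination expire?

Counting July 8, 1992 as day 1, day 78 is September 23, 1992.
Tolling adds 17 days: September 23, 1992 + 17 days = October 10, 1992.
Tolling adds 24 days: October 10, 1992 + 24 days = November 3, 1992.
November 3, 1992 is a Tuesday and not a day on which Calder Insurance Co.'s offices are closed, so no extension applies.

November 3, 1992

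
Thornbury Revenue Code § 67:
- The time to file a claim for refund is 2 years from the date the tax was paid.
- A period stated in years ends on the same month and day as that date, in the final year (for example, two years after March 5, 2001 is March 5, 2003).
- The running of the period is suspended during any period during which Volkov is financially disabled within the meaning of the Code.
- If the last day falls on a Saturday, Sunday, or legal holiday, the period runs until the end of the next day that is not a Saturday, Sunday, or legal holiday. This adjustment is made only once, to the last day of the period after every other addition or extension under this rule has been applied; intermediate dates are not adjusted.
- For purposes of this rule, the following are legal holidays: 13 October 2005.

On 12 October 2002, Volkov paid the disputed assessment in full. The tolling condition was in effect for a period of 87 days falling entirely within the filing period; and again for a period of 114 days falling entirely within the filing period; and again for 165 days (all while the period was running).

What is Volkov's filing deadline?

October 14, 2005

2 years after 12 October 2002 is October 12, 2004.
Tolling adds 87 days: October 12, 2004 + 87 days = January 7, 2005.
Tolling adds 114 days: January 7, 2005 + 114 days = May 1, 2005.
Tolling adds 165 days: May 1, 2005 + 165 days = October 13, 2005.
October 13, 2005 is a listed holiday. The next qualifying day is October 14, 2005.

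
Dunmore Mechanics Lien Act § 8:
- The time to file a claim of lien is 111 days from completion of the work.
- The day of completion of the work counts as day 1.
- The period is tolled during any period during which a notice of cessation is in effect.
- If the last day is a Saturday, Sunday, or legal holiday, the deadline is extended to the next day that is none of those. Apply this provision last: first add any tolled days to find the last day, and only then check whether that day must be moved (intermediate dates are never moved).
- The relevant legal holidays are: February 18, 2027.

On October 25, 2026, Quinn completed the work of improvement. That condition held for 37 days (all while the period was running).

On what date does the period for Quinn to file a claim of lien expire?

March 22, 2027

Counting October 25, 2026 as day 1, day 111 is February 12, 2027.
Tolling adds 37 days: February 12, 2027 + 37 days = March 21, 2027.
March 21, 2027 is Sunday. The next qualifying day is March 22, 2027.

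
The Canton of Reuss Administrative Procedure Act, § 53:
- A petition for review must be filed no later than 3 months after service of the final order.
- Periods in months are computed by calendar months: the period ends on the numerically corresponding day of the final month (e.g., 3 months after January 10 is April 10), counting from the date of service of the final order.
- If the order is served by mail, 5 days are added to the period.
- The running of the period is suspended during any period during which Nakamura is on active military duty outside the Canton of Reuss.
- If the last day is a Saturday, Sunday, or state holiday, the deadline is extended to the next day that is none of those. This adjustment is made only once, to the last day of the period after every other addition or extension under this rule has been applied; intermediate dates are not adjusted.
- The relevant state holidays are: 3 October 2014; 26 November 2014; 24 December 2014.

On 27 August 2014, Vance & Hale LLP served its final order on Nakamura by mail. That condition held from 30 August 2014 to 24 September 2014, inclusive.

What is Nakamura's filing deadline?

3 months after 27 August 2014 is November 27, 2014.
Service was by mail, adding 5 days: November 27, 2014 + 5 days = December 2, 2014.
From August 30, 2014 through September 24, 2014 inclusive is 26 days; tolling adds 26 days: December 2, 2014 + 26 days = December 28, 2014.
December 28, 2014 is Sunday. The next qualifying day is December 29, 2014.

December 29, 2014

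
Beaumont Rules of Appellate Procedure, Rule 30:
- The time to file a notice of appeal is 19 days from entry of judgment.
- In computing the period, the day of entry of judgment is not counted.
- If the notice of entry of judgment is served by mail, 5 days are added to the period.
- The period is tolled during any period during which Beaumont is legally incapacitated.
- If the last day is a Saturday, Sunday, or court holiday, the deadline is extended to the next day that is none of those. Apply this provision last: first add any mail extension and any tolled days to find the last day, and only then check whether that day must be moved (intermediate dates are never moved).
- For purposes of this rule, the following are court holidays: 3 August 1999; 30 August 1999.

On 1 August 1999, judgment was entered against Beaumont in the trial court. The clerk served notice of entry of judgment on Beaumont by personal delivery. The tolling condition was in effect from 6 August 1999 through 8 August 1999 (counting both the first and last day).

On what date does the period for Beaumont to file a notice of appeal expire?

August 23, 1999

19 days after 1 August 1999 is August 20, 1999.
Service was not by mail, so no mail extension applies.
From August 6, 1999 through August 8, 1999 inclusive is 3 days; tolling adds 3 days: August 20, 1999 + 3 days = August 23, 1999.
August 23, 1999 is a Monday and not a court holiday, so no extension applies.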